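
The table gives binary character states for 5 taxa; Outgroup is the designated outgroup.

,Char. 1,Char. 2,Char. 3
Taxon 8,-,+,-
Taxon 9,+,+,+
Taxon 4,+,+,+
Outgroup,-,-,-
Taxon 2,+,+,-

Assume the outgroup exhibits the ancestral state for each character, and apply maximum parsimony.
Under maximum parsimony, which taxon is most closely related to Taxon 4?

Taxon 9

The outgroup has state '-' for every character, so '+' is the derived state throughout.
Char. 1: derived state '+' in Taxon 2, Taxon 4, and Taxon 9 only — synapomorphy for {Taxon 2, Taxon 4, Taxon 9}.
Char. 2 (derived state '+') is shared by all ingroup taxa — unites the whole ingroup.
Only Taxon 4 and Taxon 9 show the derived state '+' for Char. 3, supporting them as a clade.
Most parsimonious ingroup topology: (Taxon 8,(Taxon 2,(Taxon 4,Taxon 9))).
Taxon 4 and Taxon 9 form a cherry on this tree, so they are sister taxa.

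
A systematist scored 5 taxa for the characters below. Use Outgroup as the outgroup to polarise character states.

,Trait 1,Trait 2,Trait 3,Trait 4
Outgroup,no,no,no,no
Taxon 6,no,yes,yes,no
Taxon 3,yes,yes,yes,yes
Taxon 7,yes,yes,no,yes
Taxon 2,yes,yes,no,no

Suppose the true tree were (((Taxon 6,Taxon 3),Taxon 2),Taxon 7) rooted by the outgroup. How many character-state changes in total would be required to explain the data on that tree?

6

Map each character onto (((Taxon 6,Taxon 3),Taxon 2),Taxon 7) (rooted by Outgroup) and count the minimum state changes it requires (Fitch parsimony):
Trait 1: 2; Trait 2: 1; Trait 3: 1; Trait 4: 2.
Total tree length = 6.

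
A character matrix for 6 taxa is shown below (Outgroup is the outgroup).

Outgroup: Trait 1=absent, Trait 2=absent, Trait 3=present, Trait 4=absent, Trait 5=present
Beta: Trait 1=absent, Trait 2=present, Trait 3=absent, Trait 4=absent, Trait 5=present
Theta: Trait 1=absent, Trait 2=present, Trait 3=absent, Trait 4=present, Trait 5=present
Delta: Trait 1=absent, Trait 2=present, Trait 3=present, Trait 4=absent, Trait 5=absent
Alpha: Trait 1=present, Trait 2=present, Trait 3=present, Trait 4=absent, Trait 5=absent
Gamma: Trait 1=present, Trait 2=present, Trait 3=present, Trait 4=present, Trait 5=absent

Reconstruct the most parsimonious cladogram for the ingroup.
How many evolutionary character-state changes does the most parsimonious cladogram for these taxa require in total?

Character polarity is set by the outgroup: the derived state is whichever differs from the outgroup's state, so for Trait 3, Trait 5 the derived state is 'absent', and for the remaining characters it is 'present'.
Only Alpha and Gamma show the derived state 'present' for Trait 1, supporting them as a clade.
All ingroup taxa share the derived state 'present' for Trait 2; it defines the ingroup but does not resolve relationships within it.
Trait 3 (derived state 'absent') is shared by Beta and Theta — a synapomorphy uniting that clade.
Trait 4 (state 'present') occurs in Gamma and Theta but conflicts with the nesting implied by the other characters — most parsimoniously interpreted as homoplasy.
Trait 5: derived state 'absent' in Alpha, Delta, and Gamma only — synapomorphy for {Alpha, Delta, Gamma}.
Most parsimonious ingroup topology: ((Beta,Theta),(Delta,(Alpha,Gamma))).
Changes per character on this tree: Trait 1: 1; Trait 2: 1; Trait 3: 1; Trait 4: 2; Trait 5: 1.
Total = 6.

6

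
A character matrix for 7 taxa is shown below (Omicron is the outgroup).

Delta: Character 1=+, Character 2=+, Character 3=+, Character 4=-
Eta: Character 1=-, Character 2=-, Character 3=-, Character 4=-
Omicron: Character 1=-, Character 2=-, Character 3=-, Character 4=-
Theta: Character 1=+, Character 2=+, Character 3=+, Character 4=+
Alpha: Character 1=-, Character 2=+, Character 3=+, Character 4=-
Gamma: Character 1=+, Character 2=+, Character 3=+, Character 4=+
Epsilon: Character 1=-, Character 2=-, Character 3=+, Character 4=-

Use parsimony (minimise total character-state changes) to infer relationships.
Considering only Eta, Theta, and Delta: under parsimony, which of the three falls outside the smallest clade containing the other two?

The outgroup has state '-' for every character, so '+' is the derived state throughout.
Only Delta, Gamma, and Theta show the derived state '+' for Character 1, supporting them as a clade.
Only Alpha, Delta, Gamma, and Theta show the derived state '+' for Character 2, supporting them as a clade.
Only Alpha, Delta, Epsilon, Gamma, and Theta show the derived state '+' for Character 3, supporting them as a clade.
Character 4 (derived state '+') is shared by Gamma and Theta — a synapomorphy uniting that clade.
Most parsimonious ingroup topology: (Eta,(Epsilon,((Delta,(Gamma,Theta)),Alpha))).
Delta and Theta share a more recent common ancestor with each other than either does with Eta, so Eta is the least closely related of the three.

Eta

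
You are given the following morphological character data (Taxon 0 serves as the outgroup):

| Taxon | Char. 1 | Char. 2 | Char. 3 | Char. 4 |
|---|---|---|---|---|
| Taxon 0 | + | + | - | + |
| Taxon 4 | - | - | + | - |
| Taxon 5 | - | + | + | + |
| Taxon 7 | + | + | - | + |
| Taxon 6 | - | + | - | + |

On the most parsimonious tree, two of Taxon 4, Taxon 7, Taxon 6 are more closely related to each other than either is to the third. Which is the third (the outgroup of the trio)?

Character polarity is set by the outgroup: the derived state is whichever differs from the outgroup's state, so for Char. 1, Char. 2, Char. 4 the derived state is '-', and for the remaining characters it is '+'.
Char. 1: derived state '-' in Taxon 4, Taxon 5, and Taxon 6 only — synapomorphy for {Taxon 4, Taxon 5, Taxon 6}.
Char. 2 (derived state '-') is unique to Taxon 4 (autapomorphy; uninformative for grouping).
Only Taxon 4 and Taxon 5 show the derived state '+' for Char. 3, supporting them as a clade.
Char. 4 (derived state '-') is unique to Taxon 4 (autapomorphy; uninformative for grouping).
Most parsimonious ingroup topology: (((Taxon 4,Taxon 5),Taxon 6),Taxon 7).
Taxon 4 and Taxon 6 share a more recent common ancestor with each other than either does with Taxon 7, so Taxon 7 is the least closely related of the three.

Taxon 7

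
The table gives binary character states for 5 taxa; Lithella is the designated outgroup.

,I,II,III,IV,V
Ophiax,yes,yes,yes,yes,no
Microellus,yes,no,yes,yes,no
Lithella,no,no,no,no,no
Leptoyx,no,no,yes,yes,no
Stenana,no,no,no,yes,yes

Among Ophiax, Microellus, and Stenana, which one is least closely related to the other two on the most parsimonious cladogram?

Stenana

The outgroup has state 'no' for every character, so 'yes' is the derived state throughout.
I (derived state 'yes') is shared by Microellus and Ophiax — a synapomorphy uniting that clade.
II: derived state 'yes' in Ophiax only — an autapomorphy, so it tells us nothing about relationships among taxa.
III (derived state 'yes') is shared by Leptoyx, Microellus, and Ophiax — a synapomorphy uniting that clade.
IV (derived state 'yes') is shared by all ingroup taxa — unites the whole ingroup.
V: derived state 'yes' in Stenana only — an autapomorphy, so it tells us nothing about relationships among taxa.
Most parsimonious ingroup topology: (Stenana,((Microellus,Ophiax),Leptoyx)).
Ophiax and Microellus share a more recent common ancestor with each other than either does with Stenana, so Stenana is the least closely related of the three.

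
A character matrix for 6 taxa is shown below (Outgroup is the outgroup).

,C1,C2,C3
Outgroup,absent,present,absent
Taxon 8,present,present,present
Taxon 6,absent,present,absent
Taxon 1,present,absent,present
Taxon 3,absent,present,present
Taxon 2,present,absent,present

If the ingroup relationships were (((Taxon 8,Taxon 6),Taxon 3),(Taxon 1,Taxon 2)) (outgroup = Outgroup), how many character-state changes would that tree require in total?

Map each character onto (((Taxon 8,Taxon 6),Taxon 3),(Taxon 1,Taxon 2)) (rooted by Outgroup) and count the minimum state changes it requires (Fitch parsimony):
C1: 2; C2: 1; C3: 2.
Total tree length = 5.

5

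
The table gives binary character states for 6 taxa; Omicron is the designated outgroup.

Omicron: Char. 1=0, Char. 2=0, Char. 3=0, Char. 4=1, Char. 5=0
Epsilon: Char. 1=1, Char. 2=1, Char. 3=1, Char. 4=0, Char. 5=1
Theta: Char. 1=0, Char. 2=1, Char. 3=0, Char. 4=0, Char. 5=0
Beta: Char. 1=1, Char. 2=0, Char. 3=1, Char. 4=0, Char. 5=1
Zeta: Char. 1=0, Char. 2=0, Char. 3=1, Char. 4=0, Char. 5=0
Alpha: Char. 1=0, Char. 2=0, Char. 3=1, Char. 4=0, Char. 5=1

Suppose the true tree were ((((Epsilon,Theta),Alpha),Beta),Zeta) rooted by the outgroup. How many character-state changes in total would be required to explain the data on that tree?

Map each character onto ((((Epsilon,Theta),Alpha),Beta),Zeta) (rooted by Omicron) and count the minimum state changes it requires (Fitch parsimony):
Char. 1: 2; Char. 2: 1; Char. 3: 2; Char. 4: 1; Char. 5: 2.
Total tree length = 8.

8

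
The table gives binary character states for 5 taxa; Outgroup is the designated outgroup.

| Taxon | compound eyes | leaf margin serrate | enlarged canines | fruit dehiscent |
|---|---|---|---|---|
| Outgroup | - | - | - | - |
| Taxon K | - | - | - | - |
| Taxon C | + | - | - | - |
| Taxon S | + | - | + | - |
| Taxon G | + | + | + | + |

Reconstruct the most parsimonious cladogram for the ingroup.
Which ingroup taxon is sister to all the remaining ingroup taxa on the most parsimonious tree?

The outgroup has state '-' for every character, so '+' is the derived state throughout.
compound eyes: derived state '+' in Taxon C, Taxon G, and Taxon S only — synapomorphy for {Taxon C, Taxon G, Taxon S}.
leaf margin serrate (derived state '+') is unique to Taxon G (autapomorphy; uninformative for grouping).
enlarged canines (derived state '+') is shared by Taxon G and Taxon S — a synapomorphy uniting that clade.
fruit dehiscent: derived state '+' in Taxon G only — an autapomorphy, so it tells us nothing about relationships among taxa.
Most parsimonious ingroup topology: (Taxon K,(Taxon C,(Taxon S,Taxon G))).
Taxon K is sister to the clade containing all other ingroup taxa, so it is the earliest-diverging (most basal) ingroup lineage.

Taxon K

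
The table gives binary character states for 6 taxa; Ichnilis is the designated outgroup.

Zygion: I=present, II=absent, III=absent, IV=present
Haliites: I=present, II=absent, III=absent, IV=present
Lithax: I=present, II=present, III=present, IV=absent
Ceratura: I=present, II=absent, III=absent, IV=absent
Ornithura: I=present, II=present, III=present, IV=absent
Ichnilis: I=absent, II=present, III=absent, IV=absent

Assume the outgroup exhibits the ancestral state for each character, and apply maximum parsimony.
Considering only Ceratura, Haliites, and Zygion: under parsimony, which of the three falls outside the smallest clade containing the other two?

Character polarity is set by the outgroup: the derived state is whichever differs from the outgroup's state, so for II the derived state is 'absent', and for the remaining characters it is 'present'.
All ingroup taxa share the derived state 'present' for I; it defines the ingroup but does not resolve relationships within it.
II: derived state 'absent' in Ceratura, Haliites, and Zygion only — synapomorphy for {Ceratura, Haliites, Zygion}.
III: derived state 'present' in Lithax and Ornithura only — synapomorphy for {Lithax, Ornithura}.
IV (derived state 'present') is shared by Haliites and Zygion — a synapomorphy uniting that clade.
Most parsimonious ingroup topology: ((Ornithura,Lithax),(Ceratura,(Haliites,Zygion))).
Haliites and Zygion share a more recent common ancestor with each other than either does with Ceratura, so Ceratura is the least closely related of the three.

Ceratura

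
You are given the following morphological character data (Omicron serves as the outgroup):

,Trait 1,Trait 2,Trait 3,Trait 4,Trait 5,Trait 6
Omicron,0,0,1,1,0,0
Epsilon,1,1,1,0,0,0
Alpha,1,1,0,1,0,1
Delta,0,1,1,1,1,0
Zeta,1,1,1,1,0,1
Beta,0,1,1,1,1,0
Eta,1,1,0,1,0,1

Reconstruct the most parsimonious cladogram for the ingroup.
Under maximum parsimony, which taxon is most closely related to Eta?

Character polarity is set by the outgroup: the derived state is whichever differs from the outgroup's state, so for Trait 3, Trait 4 the derived state is '0', and for the remaining characters it is '1'.
Trait 1 (derived state '1') is shared by Alpha, Epsilon, Eta, and Zeta — a synapomorphy uniting that clade.
All ingroup taxa share the derived state '1' for Trait 2; it defines the ingroup but does not resolve relationships within it.
Only Alpha and Eta show the derived state '0' for Trait 3, supporting them as a clade.
Trait 4 (derived state '0') is unique to Epsilon (autapomorphy; uninformative for grouping).
Trait 5 (derived state '1') is shared by Beta and Delta — a synapomorphy uniting that clade.
Trait 6: derived state '1' in Alpha, Eta, and Zeta only — synapomorphy for {Alpha, Eta, Zeta}.
Most parsimonious ingroup topology: ((Epsilon,((Alpha,Eta),Zeta)),(Delta,Beta)).
Eta and Alpha form a cherry on this tree, so they are sister taxa.

Alpha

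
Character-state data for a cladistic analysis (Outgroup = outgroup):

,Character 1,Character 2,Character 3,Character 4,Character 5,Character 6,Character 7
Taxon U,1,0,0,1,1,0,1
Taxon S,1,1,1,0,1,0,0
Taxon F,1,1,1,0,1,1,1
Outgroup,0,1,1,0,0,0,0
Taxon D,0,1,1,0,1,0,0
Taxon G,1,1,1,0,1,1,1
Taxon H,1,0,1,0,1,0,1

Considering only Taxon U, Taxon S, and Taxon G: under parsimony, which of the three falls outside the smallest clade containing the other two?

Taxon S

Character polarity is set by the outgroup: the derived state is whichever differs from the outgroup's state, so for Character 2, Character 3 the derived state is '0', and for the remaining characters it is '1'.
Character 1 (derived state '1') is shared by Taxon F, Taxon G, Taxon H, Taxon S, and Taxon U — a synapomorphy uniting that clade.
Character 2 (derived state '0') is shared by Taxon H and Taxon U — a synapomorphy uniting that clade.
Character 3 (derived state '0') is unique to Taxon U (autapomorphy; uninformative for grouping).
Character 4: derived state '1' in Taxon U only — an autapomorphy, so it tells us nothing about relationships among taxa.
Character 5 (derived state '1') is shared by all ingroup taxa — unites the whole ingroup.
Character 6 (derived state '1') is shared by Taxon F and Taxon G — a synapomorphy uniting that clade.
Only Taxon F, Taxon G, Taxon H, and Taxon U show the derived state '1' for Character 7, supporting them as a clade.
Most parsimonious ingroup topology: ((((Taxon U,Taxon H),(Taxon F,Taxon G)),Taxon S),Taxon D).
Taxon G and Taxon U share a more recent common ancestor with each other than either does with Taxon S, so Taxon S is the least closely related of the three.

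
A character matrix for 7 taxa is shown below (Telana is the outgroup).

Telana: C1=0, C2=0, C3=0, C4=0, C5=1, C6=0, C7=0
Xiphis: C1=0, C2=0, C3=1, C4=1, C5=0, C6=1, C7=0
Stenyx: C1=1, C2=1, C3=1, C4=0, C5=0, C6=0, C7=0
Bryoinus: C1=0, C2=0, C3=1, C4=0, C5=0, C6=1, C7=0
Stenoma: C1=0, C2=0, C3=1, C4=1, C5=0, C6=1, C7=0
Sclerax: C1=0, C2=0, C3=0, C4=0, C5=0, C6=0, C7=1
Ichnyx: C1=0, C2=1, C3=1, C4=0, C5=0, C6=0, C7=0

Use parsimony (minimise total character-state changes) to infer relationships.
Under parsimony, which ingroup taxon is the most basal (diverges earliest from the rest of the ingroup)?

Sclerax

Character polarity is set by the outgroup: the derived state is whichever differs from the outgroup's state, so for C5 the derived state is '0', and for the remaining characters it is '1'.
C1 (derived state '1') is unique to Stenyx (autapomorphy; uninformative for grouping).
C2: derived state '1' in Ichnyx and Stenyx only — synapomorphy for {Ichnyx, Stenyx}.
C3 (derived state '1') is shared by Bryoinus, Ichnyx, Stenoma, Stenyx, and Xiphis — a synapomorphy uniting that clade.
Only Stenoma and Xiphis show the derived state '1' for C4, supporting them as a clade.
All ingroup taxa share the derived state '0' for C5; it defines the ingroup but does not resolve relationships within it.
C6 (derived state '1') is shared by Bryoinus, Stenoma, and Xiphis — a synapomorphy uniting that clade.
C7: derived state '1' in Sclerax only — an autapomorphy, so it tells us nothing about relationships among taxa.
Most parsimonious ingroup topology: ((((Xiphis,Stenoma),Bryoinus),(Stenyx,Ichnyx)),Sclerax).
Sclerax is sister to the clade containing all other ingroup taxa, so it is the earliest-diverging (most basal) ingroup lineage.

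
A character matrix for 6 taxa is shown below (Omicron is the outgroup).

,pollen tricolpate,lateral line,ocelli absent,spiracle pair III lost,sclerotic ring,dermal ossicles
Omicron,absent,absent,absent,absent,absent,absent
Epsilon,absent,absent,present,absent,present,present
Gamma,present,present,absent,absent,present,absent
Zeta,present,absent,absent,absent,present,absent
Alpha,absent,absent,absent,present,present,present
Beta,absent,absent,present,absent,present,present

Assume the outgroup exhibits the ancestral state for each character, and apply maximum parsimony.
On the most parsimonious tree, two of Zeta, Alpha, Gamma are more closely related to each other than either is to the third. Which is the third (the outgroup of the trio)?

Alpha

The outgroup has state 'absent' for every character, so 'present' is the derived state throughout.
pollen tricolpate: derived state 'present' in Gamma and Zeta only — synapomorphy for {Gamma, Zeta}.
lateral line (derived state 'present') is unique to Gamma (autapomorphy; uninformative for grouping).
Only Beta and Epsilon show the derived state 'present' for ocelli absent, supporting them as a clade.
spiracle pair III lost: derived state 'present' in Alpha only — an autapomorphy, so it tells us nothing about relationships among taxa.
All ingroup taxa share the derived state 'present' for sclerotic ring; it defines the ingroup but does not resolve relationships within it.
dermal ossicles: derived state 'present' in Alpha, Beta, and Epsilon only — synapomorphy for {Alpha, Beta, Epsilon}.
Most parsimonious ingroup topology: (((Epsilon,Beta),Alpha),(Gamma,Zeta)).
Zeta and Gamma share a more recent common ancestor with each other than either does with Alpha, so Alpha is the least closely related of the three.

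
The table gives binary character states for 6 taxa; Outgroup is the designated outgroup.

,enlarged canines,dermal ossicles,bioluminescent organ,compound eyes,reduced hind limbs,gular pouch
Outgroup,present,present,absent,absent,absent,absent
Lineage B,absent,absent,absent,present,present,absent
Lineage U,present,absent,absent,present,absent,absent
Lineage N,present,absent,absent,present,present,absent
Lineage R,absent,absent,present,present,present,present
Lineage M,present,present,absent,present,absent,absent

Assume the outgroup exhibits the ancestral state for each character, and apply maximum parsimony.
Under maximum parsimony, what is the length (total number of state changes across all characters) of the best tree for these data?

6

Character polarity is set by the outgroup: the derived state is whichever differs from the outgroup's state, so for enlarged canines, dermal ossicles the derived state is 'absent', and for the remaining characters it is 'present'.
Only Lineage B and Lineage R show the derived state 'absent' for enlarged canines, supporting them as a clade.
dermal ossicles: derived state 'absent' in Lineage B, Lineage N, Lineage R, and Lineage U only — synapomorphy for {Lineage B, Lineage N, Lineage R, Lineage U}.
bioluminescent organ: derived state 'present' in Lineage R only — an autapomorphy, so it tells us nothing about relationships among taxa.
All ingroup taxa share the derived state 'present' for compound eyes; it defines the ingroup but does not resolve relationships within it.
reduced hind limbs (derived state 'present') is shared by Lineage B, Lineage N, and Lineage R — a synapomorphy uniting that clade.
gular pouch: derived state 'present' in Lineage R only — an autapomorphy, so it tells us nothing about relationships among taxa.
Most parsimonious ingroup topology: ((((Lineage B,Lineage R),Lineage N),Lineage U),Lineage M).
Changes per character on this tree: enlarged canines: 1; dermal ossicles: 1; bioluminescent organ: 1; compound eyes: 1; reduced hind limbs: 1; gular pouch: 1.
Total = 6.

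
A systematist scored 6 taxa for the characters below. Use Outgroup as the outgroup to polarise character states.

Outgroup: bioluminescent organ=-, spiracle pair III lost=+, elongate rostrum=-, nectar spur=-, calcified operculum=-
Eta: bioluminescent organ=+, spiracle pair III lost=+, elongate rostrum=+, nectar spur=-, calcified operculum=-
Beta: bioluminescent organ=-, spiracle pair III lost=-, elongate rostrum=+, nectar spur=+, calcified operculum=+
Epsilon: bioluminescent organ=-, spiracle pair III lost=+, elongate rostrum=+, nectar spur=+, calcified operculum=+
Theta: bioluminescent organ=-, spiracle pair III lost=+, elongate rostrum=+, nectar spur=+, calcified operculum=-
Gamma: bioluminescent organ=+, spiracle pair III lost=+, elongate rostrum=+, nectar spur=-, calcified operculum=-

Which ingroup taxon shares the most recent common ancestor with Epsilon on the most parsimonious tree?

Character polarity is set by the outgroup: the derived state is whichever differs from the outgroup's state, so for spiracle pair III lost the derived state is '-', and for the remaining characters it is '+'.
bioluminescent organ: derived state '+' in Eta and Gamma only — synapomorphy for {Eta, Gamma}.
spiracle pair III lost: derived state '-' in Beta only — an autapomorphy, so it tells us nothing about relationships among taxa.
All ingroup taxa share the derived state '+' for elongate rostrum; it defines the ingroup but does not resolve relationships within it.
nectar spur (derived state '+') is shared by Beta, Epsilon, and Theta — a synapomorphy uniting that clade.
calcified operculum (derived state '+') is shared by Beta and Epsilon — a synapomorphy uniting that clade.
Most parsimonious ingroup topology: ((Eta,Gamma),(Theta,(Epsilon,Beta))).
Epsilon and Beta form a cherry on this tree, so they are sister taxa.

Beta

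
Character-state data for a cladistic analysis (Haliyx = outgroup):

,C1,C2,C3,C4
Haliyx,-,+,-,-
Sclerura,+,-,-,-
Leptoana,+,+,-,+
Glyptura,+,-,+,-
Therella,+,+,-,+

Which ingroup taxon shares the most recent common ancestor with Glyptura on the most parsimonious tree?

Sclerura

Character polarity is set by the outgroup: the derived state is whichever differs from the outgroup's state, so for C2 the derived state is '-', and for the remaining characters it is '+'.
C1 (derived state '+') is shared by all ingroup taxa — unites the whole ingroup.
Only Glyptura and Sclerura show the derived state '-' for C2, supporting them as a clade.
C3 (derived state '+') is unique to Glyptura (autapomorphy; uninformative for grouping).
Only Leptoana and Therella show the derived state '+' for C4, supporting them as a clade.
Most parsimonious ingroup topology: ((Sclerura,Glyptura),(Leptoana,Therella)).
Glyptura and Sclerura form a cherry on this tree, so they are sister taxa.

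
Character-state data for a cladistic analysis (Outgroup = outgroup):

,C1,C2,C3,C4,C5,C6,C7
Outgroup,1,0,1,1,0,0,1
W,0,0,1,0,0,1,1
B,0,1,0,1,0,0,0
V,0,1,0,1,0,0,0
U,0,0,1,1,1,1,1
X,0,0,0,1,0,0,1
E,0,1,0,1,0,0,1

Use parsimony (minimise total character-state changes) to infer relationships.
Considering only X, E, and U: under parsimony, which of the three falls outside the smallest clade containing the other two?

Character polarity is set by the outgroup: the derived state is whichever differs from the outgroup's state, so for C1, C3, C4, C7 the derived state is '0', and for the remaining characters it is '1'.
C1 (derived state '0') is shared by all ingroup taxa — unites the whole ingroup.
C2: derived state '1' in B, E, and V only — synapomorphy for {B, E, V}.
C3: derived state '0' in B, E, V, and X only — synapomorphy for {B, E, V, X}.
C4 (derived state '0') is unique to W (autapomorphy; uninformative for grouping).
C5 (derived state '1') is unique to U (autapomorphy; uninformative for grouping).
Only U and W show the derived state '1' for C6, supporting them as a clade.
C7: derived state '0' in B and V only — synapomorphy for {B, V}.
Most parsimonious ingroup topology: ((W,U),(((B,V),E),X)).
E and X share a more recent common ancestor with each other than either does with U, so U is the least closely related of the three.

U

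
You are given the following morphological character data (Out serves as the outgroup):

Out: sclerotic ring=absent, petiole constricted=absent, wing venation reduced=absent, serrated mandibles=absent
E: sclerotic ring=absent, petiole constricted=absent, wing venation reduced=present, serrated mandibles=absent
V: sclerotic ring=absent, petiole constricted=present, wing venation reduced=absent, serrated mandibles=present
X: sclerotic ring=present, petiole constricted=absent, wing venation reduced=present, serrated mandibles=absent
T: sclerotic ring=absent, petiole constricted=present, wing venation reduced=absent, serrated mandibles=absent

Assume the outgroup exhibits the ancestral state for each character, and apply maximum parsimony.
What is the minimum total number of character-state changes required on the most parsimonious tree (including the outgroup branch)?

The outgroup has state 'absent' for every character, so 'present' is the derived state throughout.
sclerotic ring: derived state 'present' in X only — an autapomorphy, so it tells us nothing about relationships among taxa.
petiole constricted: derived state 'present' in T and V only — synapomorphy for {T, V}.
Only E and X show the derived state 'present' for wing venation reduced, supporting them as a clade.
serrated mandibles (derived state 'present') is unique to V (autapomorphy; uninformative for grouping).
Most parsimonious ingroup topology: ((E,X),(V,T)).
Changes per character on this tree: sclerotic ring: 1; petiole constricted: 1; wing venation reduced: 1; serrated mandibles: 1.
Total = 4.

4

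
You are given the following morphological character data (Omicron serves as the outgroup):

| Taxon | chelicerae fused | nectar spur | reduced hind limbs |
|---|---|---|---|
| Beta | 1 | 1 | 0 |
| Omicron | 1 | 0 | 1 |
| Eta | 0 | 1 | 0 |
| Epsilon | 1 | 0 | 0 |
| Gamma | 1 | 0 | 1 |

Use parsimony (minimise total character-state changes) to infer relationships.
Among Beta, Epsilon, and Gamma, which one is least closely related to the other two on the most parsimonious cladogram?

Character polarity is set by the outgroup: the derived state is whichever differs from the outgroup's state, so for chelicerae fused, reduced hind limbs the derived state is '0', and for the remaining characters it is '1'.
chelicerae fused (derived state '0') is unique to Eta (autapomorphy; uninformative for grouping).
nectar spur: derived state '1' in Beta and Eta only — synapomorphy for {Beta, Eta}.
reduced hind limbs: derived state '0' in Beta, Epsilon, and Eta only — synapomorphy for {Beta, Epsilon, Eta}.
Most parsimonious ingroup topology: (((Beta,Eta),Epsilon),Gamma).
Beta and Epsilon share a more recent common ancestor with each other than either does with Gamma, so Gamma is the least closely related of the three.

Gamma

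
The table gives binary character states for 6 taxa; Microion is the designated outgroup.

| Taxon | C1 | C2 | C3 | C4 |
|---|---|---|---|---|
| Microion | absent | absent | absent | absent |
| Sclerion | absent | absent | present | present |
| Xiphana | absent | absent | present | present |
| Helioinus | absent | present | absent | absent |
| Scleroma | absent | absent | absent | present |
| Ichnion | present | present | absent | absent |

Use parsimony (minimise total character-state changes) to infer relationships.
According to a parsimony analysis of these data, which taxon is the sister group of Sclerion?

The outgroup has state 'absent' for every character, so 'present' is the derived state throughout.
C1: derived state 'present' in Ichnion only — an autapomorphy, so it tells us nothing about relationships among taxa.
Only Helioinus and Ichnion show the derived state 'present' for C2, supporting them as a clade.
Only Sclerion and Xiphana show the derived state 'present' for C3, supporting them as a clade.
C4 (derived state 'present') is shared by Sclerion, Scleroma, and Xiphana — a synapomorphy uniting that clade.
Most parsimonious ingroup topology: (((Sclerion,Xiphana),Scleroma),(Helioinus,Ichnion)).
Sclerion and Xiphana form a cherry on this tree, so they are sister taxa.

Xiphana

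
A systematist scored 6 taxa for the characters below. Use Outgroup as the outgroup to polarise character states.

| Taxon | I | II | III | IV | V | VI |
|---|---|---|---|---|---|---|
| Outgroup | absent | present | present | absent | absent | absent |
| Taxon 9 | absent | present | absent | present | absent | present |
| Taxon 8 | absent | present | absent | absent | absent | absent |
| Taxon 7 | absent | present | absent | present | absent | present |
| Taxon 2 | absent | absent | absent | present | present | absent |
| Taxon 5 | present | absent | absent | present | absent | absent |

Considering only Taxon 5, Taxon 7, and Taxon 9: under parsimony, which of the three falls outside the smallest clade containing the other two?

Taxon 5

Character polarity is set by the outgroup: the derived state is whichever differs from the outgroup's state, so for II, III the derived state is 'absent', and for the remaining characters it is 'present'.
I (derived state 'present') is unique to Taxon 5 (autapomorphy; uninformative for grouping).
II (derived state 'absent') is shared by Taxon 2 and Taxon 5 — a synapomorphy uniting that clade.
All ingroup taxa share the derived state 'absent' for III; it defines the ingroup but does not resolve relationships within it.
IV (derived state 'present') is shared by Taxon 2, Taxon 5, Taxon 7, and Taxon 9 — a synapomorphy uniting that clade.
V (derived state 'present') is unique to Taxon 2 (autapomorphy; uninformative for grouping).
VI: derived state 'present' in Taxon 7 and Taxon 9 only — synapomorphy for {Taxon 7, Taxon 9}.
Most parsimonious ingroup topology: (((Taxon 9,Taxon 7),(Taxon 2,Taxon 5)),Taxon 8).
Taxon 7 and Taxon 9 share a more recent common ancestor with each other than either does with Taxon 5, so Taxon 5 is the least closely related of the three.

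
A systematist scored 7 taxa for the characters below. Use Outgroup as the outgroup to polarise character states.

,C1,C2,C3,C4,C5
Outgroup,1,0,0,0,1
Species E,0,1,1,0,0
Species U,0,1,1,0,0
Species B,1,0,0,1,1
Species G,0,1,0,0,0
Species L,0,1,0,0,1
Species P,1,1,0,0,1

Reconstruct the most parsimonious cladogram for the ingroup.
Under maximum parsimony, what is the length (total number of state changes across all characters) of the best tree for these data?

Character polarity is set by the outgroup: the derived state is whichever differs from the outgroup's state, so for C1, C5 the derived state is '0', and for the remaining characters it is '1'.
C1: derived state '0' in Species E, Species G, Species L, and Species U only — synapomorphy for {Species E, Species G, Species L, Species U}.
C2: derived state '1' in Species E, Species G, Species L, Species P, and Species U only — synapomorphy for {Species E, Species G, Species L, Species P, Species U}.
C3 (derived state '1') is shared by Species E and Species U — a synapomorphy uniting that clade.
C4 (derived state '1') is unique to Species B (autapomorphy; uninformative for grouping).
C5: derived state '0' in Species E, Species G, and Species U only — synapomorphy for {Species E, Species G, Species U}.
Most parsimonious ingroup topology: (((((Species E,Species U),Species G),Species L),Species P),Species B).
Changes per character on this tree: C1: 1; C2: 1; C3: 1; C4: 1; C5: 1.
Total = 5.

5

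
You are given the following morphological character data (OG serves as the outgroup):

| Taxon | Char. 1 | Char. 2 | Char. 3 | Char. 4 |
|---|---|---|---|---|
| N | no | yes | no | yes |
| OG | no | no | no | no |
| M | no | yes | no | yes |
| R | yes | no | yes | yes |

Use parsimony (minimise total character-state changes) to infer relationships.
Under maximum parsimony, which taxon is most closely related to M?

N

The outgroup has state 'no' for every character, so 'yes' is the derived state throughout.
Char. 1: derived state 'yes' in R only — an autapomorphy, so it tells us nothing about relationships among taxa.
Char. 2: derived state 'yes' in M and N only — synapomorphy for {M, N}.
Char. 3: derived state 'yes' in R only — an autapomorphy, so it tells us nothing about relationships among taxa.
Char. 4 (derived state 'yes') is shared by all ingroup taxa — unites the whole ingroup.
Most parsimonious ingroup topology: ((M,N),R).
M and N form a cherry on this tree, so they are sister taxa.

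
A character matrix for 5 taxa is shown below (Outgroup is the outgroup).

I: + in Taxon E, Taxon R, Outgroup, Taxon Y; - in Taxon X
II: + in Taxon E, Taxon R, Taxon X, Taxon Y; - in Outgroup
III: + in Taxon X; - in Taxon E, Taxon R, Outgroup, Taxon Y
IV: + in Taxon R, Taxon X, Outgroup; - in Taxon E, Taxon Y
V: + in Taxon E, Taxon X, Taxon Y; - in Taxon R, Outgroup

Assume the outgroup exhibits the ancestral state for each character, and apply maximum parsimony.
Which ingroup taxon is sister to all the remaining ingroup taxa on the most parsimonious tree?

Taxon R

Character polarity is set by the outgroup: the derived state is whichever differs from the outgroup's state, so for I, IV the derived state is '-', and for the remaining characters it is '+'.
I: derived state '-' in Taxon X only — an autapomorphy, so it tells us nothing about relationships among taxa.
II (derived state '+') is shared by all ingroup taxa — unites the whole ingroup.
III: derived state '+' in Taxon X only — an autapomorphy, so it tells us nothing about relationships among taxa.
IV (derived state '-') is shared by Taxon E and Taxon Y — a synapomorphy uniting that clade.
V (derived state '+') is shared by Taxon E, Taxon X, and Taxon Y — a synapomorphy uniting that clade.
Most parsimonious ingroup topology: (((Taxon Y,Taxon E),Taxon X),Taxon R).
Taxon R is sister to the clade containing all other ingroup taxa, so it is the earliest-diverging (most basal) ingroup lineage.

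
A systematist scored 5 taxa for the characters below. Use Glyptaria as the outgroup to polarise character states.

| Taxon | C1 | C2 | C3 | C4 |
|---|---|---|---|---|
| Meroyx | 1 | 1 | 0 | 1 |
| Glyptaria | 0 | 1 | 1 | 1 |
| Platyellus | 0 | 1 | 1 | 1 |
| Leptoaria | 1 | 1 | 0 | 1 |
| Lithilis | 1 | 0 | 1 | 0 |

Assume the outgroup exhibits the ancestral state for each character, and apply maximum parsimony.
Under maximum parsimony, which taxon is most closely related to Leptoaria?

Meroyx

Character polarity is set by the outgroup: the derived state is whichever differs from the outgroup's state, so for C2, C3, C4 the derived state is '0', and for the remaining characters it is '1'.
Only Leptoaria, Lithilis, and Meroyx show the derived state '1' for C1, supporting them as a clade.
C2: derived state '0' in Lithilis only — an autapomorphy, so it tells us nothing about relationships among taxa.
C3: derived state '0' in Leptoaria and Meroyx only — synapomorphy for {Leptoaria, Meroyx}.
C4 (derived state '0') is unique to Lithilis (autapomorphy; uninformative for grouping).
Most parsimonious ingroup topology: (((Meroyx,Leptoaria),Lithilis),Platyellus).
Leptoaria and Meroyx form a cherry on this tree, so they are sister taxa.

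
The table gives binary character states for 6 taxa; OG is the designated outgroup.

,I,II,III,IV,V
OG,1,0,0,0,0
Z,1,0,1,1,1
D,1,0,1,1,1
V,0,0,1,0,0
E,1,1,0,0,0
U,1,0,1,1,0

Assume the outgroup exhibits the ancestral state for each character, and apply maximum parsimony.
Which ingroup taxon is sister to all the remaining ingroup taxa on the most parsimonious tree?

Character polarity is set by the outgroup: the derived state is whichever differs from the outgroup's state, so for I the derived state is '0', and for the remaining characters it is '1'.
I: derived state '0' in V only — an autapomorphy, so it tells us nothing about relationships among taxa.
II (derived state '1') is unique to E (autapomorphy; uninformative for grouping).
III (derived state '1') is shared by D, U, V, and Z — a synapomorphy uniting that clade.
IV: derived state '1' in D, U, and Z only — synapomorphy for {D, U, Z}.
Only D and Z show the derived state '1' for V, supporting them as a clade.
Most parsimonious ingroup topology: ((((Z,D),U),V),E).
E is sister to the clade containing all other ingroup taxa, so it is the earliest-diverging (most basal) ingroup lineage.

E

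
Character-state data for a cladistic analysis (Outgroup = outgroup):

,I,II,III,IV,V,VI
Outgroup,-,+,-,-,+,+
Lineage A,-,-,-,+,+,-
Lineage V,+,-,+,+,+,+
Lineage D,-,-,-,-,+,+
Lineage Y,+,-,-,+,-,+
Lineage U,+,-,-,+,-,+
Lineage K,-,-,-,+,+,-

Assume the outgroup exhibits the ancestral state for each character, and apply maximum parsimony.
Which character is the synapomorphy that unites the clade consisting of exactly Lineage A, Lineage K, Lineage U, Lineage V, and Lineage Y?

Character polarity is set by the outgroup: the derived state is whichever differs from the outgroup's state, so for II, V, VI the derived state is '-', and for the remaining characters it is '+'.
I: derived state '+' in Lineage U, Lineage V, and Lineage Y only — synapomorphy for {Lineage U, Lineage V, Lineage Y}.
All ingroup taxa share the derived state '-' for II; it defines the ingroup but does not resolve relationships within it.
III: derived state '+' in Lineage V only — an autapomorphy, so it tells us nothing about relationships among taxa.
Only Lineage A, Lineage K, Lineage U, Lineage V, and Lineage Y show the derived state '+' for IV, supporting them as a clade.
V (derived state '-') is shared by Lineage U and Lineage Y — a synapomorphy uniting that clade.
VI (derived state '-') is shared by Lineage A and Lineage K — a synapomorphy uniting that clade.
Most parsimonious ingroup topology: (((Lineage A,Lineage K),(Lineage V,(Lineage Y,Lineage U))),Lineage D).
The clade {Lineage A, Lineage K, Lineage U, Lineage V, Lineage Y} is supported by IV: its derived state '+' occurs in exactly those taxa and in no other taxon (including the outgroup).

IV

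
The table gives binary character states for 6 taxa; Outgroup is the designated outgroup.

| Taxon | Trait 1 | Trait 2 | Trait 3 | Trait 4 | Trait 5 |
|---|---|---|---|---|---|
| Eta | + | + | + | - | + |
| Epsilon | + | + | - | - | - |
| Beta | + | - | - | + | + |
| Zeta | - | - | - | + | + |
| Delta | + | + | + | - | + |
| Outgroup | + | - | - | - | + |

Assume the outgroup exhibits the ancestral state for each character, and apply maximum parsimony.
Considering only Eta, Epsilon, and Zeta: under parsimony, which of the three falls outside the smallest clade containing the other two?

Zeta

Character polarity is set by the outgroup: the derived state is whichever differs from the outgroup's state, so for Trait 1, Trait 5 the derived state is '-', and for the remaining characters it is '+'.
Trait 1 (derived state '-') is unique to Zeta (autapomorphy; uninformative for grouping).
Trait 2 (derived state '+') is shared by Delta, Epsilon, and Eta — a synapomorphy uniting that clade.
Trait 3 (derived state '+') is shared by Delta and Eta — a synapomorphy uniting that clade.
Only Beta and Zeta show the derived state '+' for Trait 4, supporting them as a clade.
Trait 5 (derived state '-') is unique to Epsilon (autapomorphy; uninformative for grouping).
Most parsimonious ingroup topology: ((Beta,Zeta),((Delta,Eta),Epsilon)).
Eta and Epsilon share a more recent common ancestor with each other than either does with Zeta, so Zeta is the least closely related of the three.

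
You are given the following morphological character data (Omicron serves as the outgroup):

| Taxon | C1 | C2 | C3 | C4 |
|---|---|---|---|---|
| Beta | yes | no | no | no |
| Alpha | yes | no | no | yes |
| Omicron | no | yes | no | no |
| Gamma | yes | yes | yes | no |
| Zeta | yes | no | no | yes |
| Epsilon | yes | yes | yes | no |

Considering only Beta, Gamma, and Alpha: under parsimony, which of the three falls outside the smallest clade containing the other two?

Character polarity is set by the outgroup: the derived state is whichever differs from the outgroup's state, so for C2 the derived state is 'no', and for the remaining characters it is 'yes'.
All ingroup taxa share the derived state 'yes' for C1; it defines the ingroup but does not resolve relationships within it.
C2 (derived state 'no') is shared by Alpha, Beta, and Zeta — a synapomorphy uniting that clade.
Only Epsilon and Gamma show the derived state 'yes' for C3, supporting them as a clade.
Only Alpha and Zeta show the derived state 'yes' for C4, supporting them as a clade.
Most parsimonious ingroup topology: (((Zeta,Alpha),Beta),(Epsilon,Gamma)).
Alpha and Beta share a more recent common ancestor with each other than either does with Gamma, so Gamma is the least closely related of the three.

Gamma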